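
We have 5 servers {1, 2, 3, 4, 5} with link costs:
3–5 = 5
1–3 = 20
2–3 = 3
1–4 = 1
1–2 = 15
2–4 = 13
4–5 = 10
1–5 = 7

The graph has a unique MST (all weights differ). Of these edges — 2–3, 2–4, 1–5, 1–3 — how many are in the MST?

2

Sort edges by weight, then run Kruskal:
1–4 (1): add — endpoints in different components.
2–3 (3): add — endpoints in different components.
3–5 (5): add — endpoints in different components.
1–5 (7): add — endpoints in different components.
MST edge set: {1–4, 2–3, 3–5, 1–5}.
Of the listed edges, {2–3, 1–5} are in the MST → 2.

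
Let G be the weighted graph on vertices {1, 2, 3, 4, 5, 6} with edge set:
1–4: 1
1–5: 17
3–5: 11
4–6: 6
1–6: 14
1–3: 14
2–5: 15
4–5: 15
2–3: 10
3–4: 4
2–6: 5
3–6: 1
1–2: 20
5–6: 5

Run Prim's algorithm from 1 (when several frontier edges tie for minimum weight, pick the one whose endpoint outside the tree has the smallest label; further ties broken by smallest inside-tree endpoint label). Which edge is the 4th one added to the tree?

Prim's algorithm from 1:
Step 1: frontier [1–4 1, 1–3 14, 1–6 14, 1–5 17, 1–2 20] → take 1–4 (1); add 4.
Step 2: frontier [1–3 14, 1–6 14, 1–5 17, 1–2 20, 3–4 4, 4–6 6, 4–5 15] → take 3–4 (4); add 3.
Step 3: frontier [1–6 14, 1–5 17, 1–2 20, 3–6 1, 2–3 10, 3–5 11, 4–6 6, 4–5 15] → take 3–6 (1); add 6.
Step 4: frontier [1–5 17, 1–2 20, 2–3 10, 3–5 11, 4–5 15, 2–6 5, 5–6 5] → take 2–6 (5); add 2.
Step 5: frontier [1–5 17, 2–5 15, 3–5 11, 4–5 15, 5–6 5] → take 5–6 (5); add 5.
The 4th edge added is 2–6.

2-6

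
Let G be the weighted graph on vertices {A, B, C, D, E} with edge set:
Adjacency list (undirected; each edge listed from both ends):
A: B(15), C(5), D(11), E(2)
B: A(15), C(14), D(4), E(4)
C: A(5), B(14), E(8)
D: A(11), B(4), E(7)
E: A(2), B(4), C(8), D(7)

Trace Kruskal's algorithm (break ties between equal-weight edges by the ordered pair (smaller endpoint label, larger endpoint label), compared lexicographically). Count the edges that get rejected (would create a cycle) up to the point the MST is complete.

Kruskal's algorithm — process edges by increasing weight (ties by edge label):
A-E (2): add — endpoints in different components.
B-D (4): add — endpoints in different components.
B-E (4): add — endpoints in different components.
A-C (5): add — endpoints in different components.
Edges rejected before the tree was complete: 0.

0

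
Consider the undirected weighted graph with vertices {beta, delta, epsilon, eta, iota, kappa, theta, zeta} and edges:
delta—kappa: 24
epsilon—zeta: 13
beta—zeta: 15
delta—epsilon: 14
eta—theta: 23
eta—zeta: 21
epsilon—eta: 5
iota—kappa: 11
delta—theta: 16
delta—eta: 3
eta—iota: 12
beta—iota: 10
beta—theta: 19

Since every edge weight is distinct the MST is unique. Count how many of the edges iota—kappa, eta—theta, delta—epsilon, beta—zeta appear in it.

Kruskal's algorithm — process edges by increasing weight (ties by edge label):
delta—eta (3): add — endpoints in different components.
epsilon—eta (5): add — endpoints in different components.
beta—iota (10): add — endpoints in different components.
iota—kappa (11): add — endpoints in different components.
eta—iota (12): add — endpoints in different components.
epsilon—zeta (13): add — endpoints in different components.
delta—epsilon (14): skip — delta and epsilon already connected.
beta—zeta (15): skip — zeta and beta already connected.
delta—theta (16): add — endpoints in different components.
MST edge set: {delta—eta, epsilon—eta, beta—iota, iota—kappa, eta—iota, epsilon—zeta, delta—theta}.
Of the listed edges, {iota—kappa} are in the MST → 1.

1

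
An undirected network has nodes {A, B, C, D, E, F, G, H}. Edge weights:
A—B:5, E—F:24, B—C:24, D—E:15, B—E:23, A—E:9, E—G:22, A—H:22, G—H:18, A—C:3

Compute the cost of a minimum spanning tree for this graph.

Prim, starting at H.
Step 1: cheapest edge leaving the tree is G—H (18); add G.
Step 2: cheapest edge leaving the tree is A—H (22); add A.
Step 3: cheapest edge leaving the tree is A—C (3); add C.
Step 4: cheapest edge leaving the tree is A—B (5); add B.
Step 5: cheapest edge leaving the tree is A—E (9); add E.
Step 6: cheapest edge leaving the tree is D—E (15); add D.
Step 7: cheapest edge leaving the tree is E—F (24); add F.
MST edges: G—H, A—H, A—C, A—B, A—E, D—E, E—F; total weight 18+22+3+5+9+15+24 = 96.

96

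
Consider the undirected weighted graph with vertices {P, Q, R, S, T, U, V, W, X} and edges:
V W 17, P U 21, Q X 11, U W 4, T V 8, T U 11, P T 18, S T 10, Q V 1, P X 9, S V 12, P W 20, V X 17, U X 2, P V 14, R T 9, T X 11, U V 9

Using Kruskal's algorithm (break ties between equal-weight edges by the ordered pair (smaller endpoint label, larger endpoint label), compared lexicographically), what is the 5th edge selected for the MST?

P-X

Kruskal: consider edges lightest-first.
Q V (1): add — endpoints in different components.
U X (2): add — endpoints in different components.
U W (4): add — endpoints in different components.
T V (8): add — endpoints in different components.
P X (9): add — endpoints in different components.
R T (9): add — endpoints in different components.
U V (9): add — endpoints in different components.
S T (10): add — endpoints in different components.
The 5th edge added is P X.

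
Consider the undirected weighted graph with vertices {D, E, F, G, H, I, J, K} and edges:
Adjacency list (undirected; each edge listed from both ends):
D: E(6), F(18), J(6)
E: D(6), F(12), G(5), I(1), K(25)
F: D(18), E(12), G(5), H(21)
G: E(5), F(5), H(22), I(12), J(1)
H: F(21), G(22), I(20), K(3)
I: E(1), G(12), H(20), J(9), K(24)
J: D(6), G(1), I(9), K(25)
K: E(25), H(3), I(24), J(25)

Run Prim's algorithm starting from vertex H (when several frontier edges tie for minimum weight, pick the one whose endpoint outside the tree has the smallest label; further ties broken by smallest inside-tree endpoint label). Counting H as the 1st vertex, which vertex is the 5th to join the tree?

G

Grow the tree from H using Prim:
Step 1: cheapest edge leaving the tree is H K (3); add K.
Step 2: cheapest edge leaving the tree is H I (20); add I.
Step 3: cheapest edge leaving the tree is E I (1); add E.
Step 4: cheapest edge leaving the tree is E G (5); add G.
Step 5: cheapest edge leaving the tree is G J (1); add J.
Step 6: cheapest edge leaving the tree is F G (5); add F.
Step 7: cheapest edge leaving the tree is D E (6); add D.
Vertex order: H, K, I, E, G, J, F, D. The 5th vertex is G.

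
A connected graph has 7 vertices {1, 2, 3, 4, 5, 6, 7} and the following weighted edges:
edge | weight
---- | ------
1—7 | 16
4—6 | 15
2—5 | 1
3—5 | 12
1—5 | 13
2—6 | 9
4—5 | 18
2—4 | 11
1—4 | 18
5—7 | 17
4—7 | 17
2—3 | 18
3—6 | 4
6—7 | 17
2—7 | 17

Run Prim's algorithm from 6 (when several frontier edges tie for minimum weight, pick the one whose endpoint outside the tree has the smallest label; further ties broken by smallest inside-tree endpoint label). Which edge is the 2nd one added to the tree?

2-6

Grow the tree from 6 using Prim:
Step 1: cheapest edge leaving the tree is 3—6 (4); add 3.
Step 2: cheapest edge leaving the tree is 2—6 (9); add 2.
Step 3: cheapest edge leaving the tree is 2—5 (1); add 5.
Step 4: cheapest edge leaving the tree is 2—4 (11); add 4.
Step 5: cheapest edge leaving the tree is 1—5 (13); add 1.
Step 6: cheapest edge leaving the tree is 1—7 (16); add 7.
The 2nd edge added is 2—6.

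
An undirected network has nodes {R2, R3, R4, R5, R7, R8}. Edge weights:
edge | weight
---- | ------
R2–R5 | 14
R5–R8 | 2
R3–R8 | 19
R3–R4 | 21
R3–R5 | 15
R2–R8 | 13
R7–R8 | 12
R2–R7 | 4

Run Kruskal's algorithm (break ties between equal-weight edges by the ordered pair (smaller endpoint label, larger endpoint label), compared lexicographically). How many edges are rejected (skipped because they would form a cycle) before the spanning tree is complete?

Sort edges by weight, then run Kruskal:
R5–R8 (2): add. Components now {R7} {R3} {R5,R8} {R2} {R4}
R2–R7 (4): add. Components now {R2,R7} {R3} {R5,R8} {R4}
R7–R8 (12): add. Components now {R2,R5,R7,R8} {R3} {R4}
R2–R8 (13): skip — R8 and R2 already connected.
R2–R5 (14): skip — R2 and R5 already connected.
R3–R5 (15): add. Components now {R2,R3,R5,R7,R8} {R4}
R3–R8 (19): skip — R3 and R8 already connected.
R3–R4 (21): add. Components now {R2,R3,R4,R5,R7,R8}
Edges rejected before the tree was complete: 3.

3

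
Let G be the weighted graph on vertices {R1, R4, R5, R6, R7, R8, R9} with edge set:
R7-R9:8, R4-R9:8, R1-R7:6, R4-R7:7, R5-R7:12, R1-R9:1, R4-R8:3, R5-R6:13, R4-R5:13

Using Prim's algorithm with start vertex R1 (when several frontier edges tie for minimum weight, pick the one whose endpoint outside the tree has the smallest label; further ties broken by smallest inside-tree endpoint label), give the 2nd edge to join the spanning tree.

R1-R7

Prim, starting at R1.
Step 1: cheapest edge leaving the tree is R1-R9 (1); add R9.
Step 2: cheapest edge leaving the tree is R1-R7 (6); add R7.
Step 3: cheapest edge leaving the tree is R4-R7 (7); add R4.
Step 4: cheapest edge leaving the tree is R4-R8 (3); add R8.
Step 5: cheapest edge leaving the tree is R5-R7 (12); add R5.
Step 6: cheapest edge leaving the tree is R5-R6 (13); add R6.
The 2nd edge added is R1-R7.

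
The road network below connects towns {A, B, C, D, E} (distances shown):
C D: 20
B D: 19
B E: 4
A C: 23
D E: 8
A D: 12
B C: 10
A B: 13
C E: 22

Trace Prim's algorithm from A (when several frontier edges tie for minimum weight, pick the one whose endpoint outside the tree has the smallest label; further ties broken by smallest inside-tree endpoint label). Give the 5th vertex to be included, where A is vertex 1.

Prim's algorithm from A:
Step 1: cheapest edge leaving the tree is A D (12); add D.
Step 2: cheapest edge leaving the tree is D E (8); add E.
Step 3: cheapest edge leaving the tree is B E (4); add B.
Step 4: cheapest edge leaving the tree is B C (10); add C.
Vertex order: A, D, E, B, C. The 5th vertex is C.

C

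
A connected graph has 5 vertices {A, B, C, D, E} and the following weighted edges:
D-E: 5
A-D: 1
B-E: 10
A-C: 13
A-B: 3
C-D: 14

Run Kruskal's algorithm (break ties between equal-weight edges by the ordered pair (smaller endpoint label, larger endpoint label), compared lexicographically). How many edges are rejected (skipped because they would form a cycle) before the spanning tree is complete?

1

Kruskal: consider edges lightest-first.
A-D (1): add — endpoints in different components.
A-B (3): add — endpoints in different components.
D-E (5): add — endpoints in different components.
B-E (10): skip — B and E already connected.
A-C (13): add — endpoints in different components.
Edges rejected before the tree was complete: 1.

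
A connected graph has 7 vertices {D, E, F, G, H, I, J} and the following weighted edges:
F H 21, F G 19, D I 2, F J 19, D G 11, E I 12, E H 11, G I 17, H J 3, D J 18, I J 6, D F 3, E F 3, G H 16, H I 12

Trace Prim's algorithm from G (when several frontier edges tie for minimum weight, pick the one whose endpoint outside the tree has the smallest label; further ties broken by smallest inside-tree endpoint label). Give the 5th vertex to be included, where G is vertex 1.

E

Prim, starting at G.
Step 1: cheapest edge leaving the tree is D G (11); add D.
Step 2: cheapest edge leaving the tree is D I (2); add I.
Step 3: cheapest edge leaving the tree is D F (3); add F.
Step 4: cheapest edge leaving the tree is E F (3); add E.
Step 5: cheapest edge leaving the tree is I J (6); add J.
Step 6: cheapest edge leaving the tree is H J (3); add H.
Vertex order: G, D, I, F, E, J, H. The 5th vertex is E.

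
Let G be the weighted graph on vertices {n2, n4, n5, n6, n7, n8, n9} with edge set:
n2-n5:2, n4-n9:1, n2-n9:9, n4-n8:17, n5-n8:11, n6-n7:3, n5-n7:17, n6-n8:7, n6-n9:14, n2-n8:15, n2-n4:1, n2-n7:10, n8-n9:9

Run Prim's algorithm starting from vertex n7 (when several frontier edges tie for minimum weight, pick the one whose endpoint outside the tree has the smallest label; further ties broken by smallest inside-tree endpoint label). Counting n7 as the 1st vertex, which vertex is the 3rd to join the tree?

n8

Prim, starting at n7.
Step 1: cheapest edge leaving the tree is n6-n7 (3); add n6.
Step 2: cheapest edge leaving the tree is n6-n8 (7); add n8.
Step 3: cheapest edge leaving the tree is n8-n9 (9); add n9.
Step 4: cheapest edge leaving the tree is n4-n9 (1); add n4.
Step 5: cheapest edge leaving the tree is n2-n4 (1); add n2.
Step 6: cheapest edge leaving the tree is n2-n5 (2); add n5.
Vertex order: n7, n6, n8, n9, n4, n2, n5. The 3rd vertex is n8.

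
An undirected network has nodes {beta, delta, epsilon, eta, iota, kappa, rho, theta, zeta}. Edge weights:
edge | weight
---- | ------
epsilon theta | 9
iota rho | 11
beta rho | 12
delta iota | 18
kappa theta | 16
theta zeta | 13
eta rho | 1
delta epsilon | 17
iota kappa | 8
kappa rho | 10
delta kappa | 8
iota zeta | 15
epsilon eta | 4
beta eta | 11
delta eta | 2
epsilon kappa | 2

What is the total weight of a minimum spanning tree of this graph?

50

Grow the tree from beta using Prim:
Step 1: cheapest edge leaving the tree is beta eta (11); add eta.
Step 2: cheapest edge leaving the tree is eta rho (1); add rho.
Step 3: cheapest edge leaving the tree is delta eta (2); add delta.
Step 4: cheapest edge leaving the tree is epsilon eta (4); add epsilon.
Step 5: cheapest edge leaving the tree is epsilon kappa (2); add kappa.
Step 6: cheapest edge leaving the tree is iota kappa (8); add iota.
Step 7: cheapest edge leaving the tree is epsilon theta (9); add theta.
Step 8: cheapest edge leaving the tree is theta zeta (13); add zeta.
MST edges: beta eta, eta rho, delta eta, epsilon eta, epsilon kappa, iota kappa, epsilon theta, theta zeta; total weight 11+1+2+4+2+8+9+13 = 50.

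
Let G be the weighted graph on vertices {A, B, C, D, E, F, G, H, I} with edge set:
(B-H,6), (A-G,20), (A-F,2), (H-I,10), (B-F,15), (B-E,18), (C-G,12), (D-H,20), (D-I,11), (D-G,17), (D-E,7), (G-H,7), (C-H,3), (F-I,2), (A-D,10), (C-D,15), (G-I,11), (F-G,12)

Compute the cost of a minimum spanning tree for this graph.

Prim's algorithm from I:
Step 1: cheapest edge leaving the tree is F-I (2); add F.
Step 2: cheapest edge leaving the tree is A-F (2); add A.
Step 3: cheapest edge leaving the tree is A-D (10); add D.
Step 4: cheapest edge leaving the tree is D-E (7); add E.
Step 5: cheapest edge leaving the tree is H-I (10); add H.
Step 6: cheapest edge leaving the tree is C-H (3); add C.
Step 7: cheapest edge leaving the tree is B-H (6); add B.
Step 8: cheapest edge leaving the tree is G-H (7); add G.
MST edges: F-I, A-F, A-D, D-E, H-I, C-H, B-H, G-H; total weight 2+2+10+7+10+3+6+7 = 47.

47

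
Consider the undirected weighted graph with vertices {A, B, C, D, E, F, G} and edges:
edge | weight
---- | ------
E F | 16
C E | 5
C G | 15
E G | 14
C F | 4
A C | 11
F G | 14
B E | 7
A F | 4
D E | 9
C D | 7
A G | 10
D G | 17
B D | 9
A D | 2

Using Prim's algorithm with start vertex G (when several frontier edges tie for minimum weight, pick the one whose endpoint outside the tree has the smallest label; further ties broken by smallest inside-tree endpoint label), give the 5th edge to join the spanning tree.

C-E

Prim, starting at G.
Step 1: cheapest edge leaving the tree is A G (10); add A.
Step 2: cheapest edge leaving the tree is A D (2); add D.
Step 3: cheapest edge leaving the tree is A F (4); add F.
Step 4: cheapest edge leaving the tree is C F (4); add C.
Step 5: cheapest edge leaving the tree is C E (5); add E.
Step 6: cheapest edge leaving the tree is B E (7); add B.
The 5th edge added is C E.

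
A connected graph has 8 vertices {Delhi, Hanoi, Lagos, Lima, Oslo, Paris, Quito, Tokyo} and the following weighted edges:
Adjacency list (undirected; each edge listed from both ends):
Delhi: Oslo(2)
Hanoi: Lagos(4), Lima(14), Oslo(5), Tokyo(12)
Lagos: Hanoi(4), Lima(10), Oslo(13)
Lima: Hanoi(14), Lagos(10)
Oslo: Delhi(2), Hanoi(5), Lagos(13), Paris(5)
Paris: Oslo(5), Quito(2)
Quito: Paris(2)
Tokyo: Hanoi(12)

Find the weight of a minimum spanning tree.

40

Kruskal's algorithm — process edges by increasing weight (ties by edge label):
Delhi Oslo (2): add — endpoints in different components.
Paris Quito (2): add — endpoints in different components.
Hanoi Lagos (4): add — endpoints in different components.
Hanoi Oslo (5): add — endpoints in different components.
Oslo Paris (5): add — endpoints in different components.
Lagos Lima (10): add — endpoints in different components.
Hanoi Tokyo (12): add — endpoints in different components.
MST edges: Delhi Oslo, Paris Quito, Hanoi Lagos, Hanoi Oslo, Oslo Paris, Lagos Lima, Hanoi Tokyo; total weight 2+2+4+5+5+10+12 = 40.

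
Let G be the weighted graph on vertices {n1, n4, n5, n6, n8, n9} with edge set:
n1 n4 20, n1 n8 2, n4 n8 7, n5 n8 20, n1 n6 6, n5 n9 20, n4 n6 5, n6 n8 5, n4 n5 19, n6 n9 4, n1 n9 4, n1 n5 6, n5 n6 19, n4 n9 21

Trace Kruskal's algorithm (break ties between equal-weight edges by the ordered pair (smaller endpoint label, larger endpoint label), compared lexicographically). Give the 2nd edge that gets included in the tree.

Kruskal's algorithm — process edges by increasing weight (ties by edge label):
n1 n8 (2): add — endpoints in different components.
n1 n9 (4): add — endpoints in different components.
n6 n9 (4): add — endpoints in different components.
n4 n6 (5): add — endpoints in different components.
n6 n8 (5): skip — n8 and n6 already connected.
n1 n5 (6): add — endpoints in different components.
The 2nd edge added is n1 n9.

n1-n9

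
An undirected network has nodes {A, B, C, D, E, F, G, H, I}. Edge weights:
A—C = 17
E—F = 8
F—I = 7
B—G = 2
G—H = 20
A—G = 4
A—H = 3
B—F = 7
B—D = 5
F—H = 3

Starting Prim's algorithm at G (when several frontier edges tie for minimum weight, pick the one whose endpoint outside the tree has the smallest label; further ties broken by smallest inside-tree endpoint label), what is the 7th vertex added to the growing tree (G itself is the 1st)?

I

Grow the tree from G using Prim:
Step 1: frontier [B—G 2, A—G 4, G—H 20] → take B—G (2); add B.
Step 2: frontier [B—D 5, B—F 7, A—G 4, G—H 20] → take A—G (4); add A.
Step 3: frontier [A—H 3, A—C 17, B—D 5, B—F 7, G—H 20] → take A—H (3); add H.
Step 4: frontier [A—C 17, B—D 5, B—F 7, F—H 3] → take F—H (3); add F.
Step 5: frontier [A—C 17, B—D 5, F—I 7, E—F 8] → take B—D (5); add D.
Step 6: frontier [A—C 17, F—I 7, E—F 8] → take F—I (7); add I.
Step 7: frontier [A—C 17, E—F 8] → take E—F (8); add E.
Step 8: frontier [A—C 17] → take A—C (17); add C.
Vertex order: G, B, A, H, F, D, I, E, C. The 7th vertex is I.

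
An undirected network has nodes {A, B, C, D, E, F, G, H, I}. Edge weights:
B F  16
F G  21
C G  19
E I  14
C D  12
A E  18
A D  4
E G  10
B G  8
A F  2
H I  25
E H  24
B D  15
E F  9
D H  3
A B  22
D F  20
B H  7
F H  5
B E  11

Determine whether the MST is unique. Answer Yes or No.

Yes

Kruskal: consider edges lightest-first.
A F (2): add — endpoints in different components.
D H (3): add — endpoints in different components.
A D (4): add — endpoints in different components.
F H (5): skip — F and H already connected.
B H (7): add — endpoints in different components.
B G (8): add — endpoints in different components.
E F (9): add — endpoints in different components.
E G (10): skip — E and G already connected.
B E (11): skip — B and E already connected.
C D (12): add — endpoints in different components.
E I (14): add — endpoints in different components.
Every non-tree edge has weight strictly greater than the heaviest edge on the tree path between its endpoints, so the MST is unique.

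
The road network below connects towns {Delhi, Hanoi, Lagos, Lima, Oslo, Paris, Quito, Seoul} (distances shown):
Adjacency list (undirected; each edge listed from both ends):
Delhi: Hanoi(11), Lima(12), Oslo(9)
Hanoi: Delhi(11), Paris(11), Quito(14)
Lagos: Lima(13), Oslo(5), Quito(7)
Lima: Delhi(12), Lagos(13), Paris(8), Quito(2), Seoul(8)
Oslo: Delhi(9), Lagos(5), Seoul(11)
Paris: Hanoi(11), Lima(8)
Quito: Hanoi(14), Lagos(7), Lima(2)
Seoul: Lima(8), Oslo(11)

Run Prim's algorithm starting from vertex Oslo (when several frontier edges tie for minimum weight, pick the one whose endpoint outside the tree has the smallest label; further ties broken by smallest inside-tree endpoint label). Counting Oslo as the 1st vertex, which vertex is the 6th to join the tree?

Prim, starting at Oslo.
Step 1: frontier [Lagos Oslo 5, Delhi Oslo 9, Oslo Seoul 11] → take Lagos Oslo (5); add Lagos.
Step 2: frontier [Lagos Quito 7, Lagos Lima 13, Delhi Oslo 9, Oslo Seoul 11] → take Lagos Quito (7); add Quito.
Step 3: frontier [Lagos Lima 13, Delhi Oslo 9, Oslo Seoul 11, Lima Quito 2, Hanoi Quito 14] → take Lima Quito (2); add Lima.
Step 4: frontier [Lima Paris 8, Lima Seoul 8, Delhi Lima 12, Delhi Oslo 9, Oslo Seoul 11, Hanoi Quito 14] → take Lima Paris (8); add Paris.
Step 5: frontier [Lima Seoul 8, Delhi Lima 12, Delhi Oslo 9, Oslo Seoul 11, Hanoi Paris 11, Hanoi Quito 14] → take Lima Seoul (8); add Seoul.
Step 6: frontier [Delhi Lima 12, Delhi Oslo 9, Hanoi Paris 11, Hanoi Quito 14] → take Delhi Oslo (9); add Delhi.
Step 7: frontier [Delhi Hanoi 11, Hanoi Paris 11, Hanoi Quito 14] → take Delhi Hanoi (11); add Hanoi.
Vertex order: Oslo, Lagos, Quito, Lima, Paris, Seoul, Delhi, Hanoi. The 6th vertex is Seoul.

Seoul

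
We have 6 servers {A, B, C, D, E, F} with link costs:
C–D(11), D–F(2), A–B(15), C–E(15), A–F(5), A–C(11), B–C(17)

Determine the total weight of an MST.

Prim, starting at C.
Step 1: cheapest edge leaving the tree is A–C (11); add A.
Step 2: cheapest edge leaving the tree is A–F (5); add F.
Step 3: cheapest edge leaving the tree is D–F (2); add D.
Step 4: cheapest edge leaving the tree is A–B (15); add B.
Step 5: cheapest edge leaving the tree is C–E (15); add E.
MST edges: A–C, A–F, D–F, A–B, C–E; total weight 11+5+2+15+15 = 48.

48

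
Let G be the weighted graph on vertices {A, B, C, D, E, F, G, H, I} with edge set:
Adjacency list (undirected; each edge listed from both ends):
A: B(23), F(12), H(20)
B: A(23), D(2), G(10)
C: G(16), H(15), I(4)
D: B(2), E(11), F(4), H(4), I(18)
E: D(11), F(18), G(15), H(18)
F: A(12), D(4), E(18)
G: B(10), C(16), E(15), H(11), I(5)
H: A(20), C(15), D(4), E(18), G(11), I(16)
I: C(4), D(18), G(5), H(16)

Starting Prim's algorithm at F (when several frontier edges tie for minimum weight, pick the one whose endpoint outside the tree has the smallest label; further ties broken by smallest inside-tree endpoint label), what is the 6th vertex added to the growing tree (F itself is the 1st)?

Prim, starting at F.
Step 1: cheapest edge leaving the tree is D F (4); add D.
Step 2: cheapest edge leaving the tree is B D (2); add B.
Step 3: cheapest edge leaving the tree is D H (4); add H.
Step 4: cheapest edge leaving the tree is B G (10); add G.
Step 5: cheapest edge leaving the tree is G I (5); add I.
Step 6: cheapest edge leaving the tree is C I (4); add C.
Step 7: cheapest edge leaving the tree is D E (11); add E.
Step 8: cheapest edge leaving the tree is A F (12); add A.
Vertex order: F, D, B, H, G, I, C, E, A. The 6th vertex is I.

I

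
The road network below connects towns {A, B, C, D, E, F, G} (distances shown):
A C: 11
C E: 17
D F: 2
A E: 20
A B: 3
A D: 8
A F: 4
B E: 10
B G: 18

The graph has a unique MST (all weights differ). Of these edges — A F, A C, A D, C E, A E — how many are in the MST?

2

Kruskal: consider edges lightest-first.
D F (2): add. Components now {A} {B} {C} {D,F} {E} {G}
A B (3): add. Components now {A,B} {C} {D,F} {E} {G}
A F (4): add. Components now {A,B,D,F} {C} {E} {G}
A D (8): skip — A and D already connected.
B E (10): add. Components now {A,B,D,E,F} {C} {G}
A C (11): add. Components now {A,B,C,D,E,F} {G}
C E (17): skip — C and E already connected.
B G (18): add. Components now {A,B,C,D,E,F,G}
MST edge set: {D F, A B, A F, B E, A C, B G}.
Of the listed edges, {A F, A C} are in the MST → 2.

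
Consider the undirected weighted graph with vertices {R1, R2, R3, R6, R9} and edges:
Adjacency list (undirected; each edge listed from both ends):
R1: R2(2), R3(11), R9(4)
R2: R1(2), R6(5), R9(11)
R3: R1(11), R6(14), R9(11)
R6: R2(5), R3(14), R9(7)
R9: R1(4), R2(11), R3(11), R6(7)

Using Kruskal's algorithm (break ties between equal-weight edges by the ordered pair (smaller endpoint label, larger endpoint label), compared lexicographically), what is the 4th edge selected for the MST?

Kruskal's algorithm — process edges by increasing weight (ties by edge label):
R1 R2 (2): add — endpoints in different components.
R1 R9 (4): add — endpoints in different components.
R2 R6 (5): add — endpoints in different components.
R6 R9 (7): skip — R6 and R9 already connected.
R1 R3 (11): add — endpoints in different components.
The 4th edge added is R1 R3.

R1-R3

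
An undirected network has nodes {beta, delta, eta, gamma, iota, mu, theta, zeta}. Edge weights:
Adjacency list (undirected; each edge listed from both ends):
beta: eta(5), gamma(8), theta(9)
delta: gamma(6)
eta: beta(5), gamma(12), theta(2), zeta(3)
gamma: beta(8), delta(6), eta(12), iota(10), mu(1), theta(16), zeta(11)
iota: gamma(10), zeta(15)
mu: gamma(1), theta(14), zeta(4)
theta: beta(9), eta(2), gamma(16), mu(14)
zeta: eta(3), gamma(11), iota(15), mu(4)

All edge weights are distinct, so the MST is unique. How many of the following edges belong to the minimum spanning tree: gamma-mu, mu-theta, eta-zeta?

Sort edges by weight, then run Kruskal:
gamma-mu (1): add — endpoints in different components.
eta-theta (2): add — endpoints in different components.
eta-zeta (3): add — endpoints in different components.
mu-zeta (4): add — endpoints in different components.
beta-eta (5): add — endpoints in different components.
delta-gamma (6): add — endpoints in different components.
beta-gamma (8): skip — gamma and beta already connected.
beta-theta (9): skip — theta and beta already connected.
gamma-iota (10): add — endpoints in different components.
MST edge set: {gamma-mu, eta-theta, eta-zeta, mu-zeta, beta-eta, delta-gamma, gamma-iota}.
Of the listed edges, {gamma-mu, eta-zeta} are in the MST → 2.

2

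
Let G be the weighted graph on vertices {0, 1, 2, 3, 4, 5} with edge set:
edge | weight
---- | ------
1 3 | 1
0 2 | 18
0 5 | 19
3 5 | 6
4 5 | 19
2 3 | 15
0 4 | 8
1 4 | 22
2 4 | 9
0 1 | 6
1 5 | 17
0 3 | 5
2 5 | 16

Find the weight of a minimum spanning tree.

29

Kruskal's algorithm — process edges by increasing weight (ties by edge label):
1 3 (1): add — endpoints in different components.
0 3 (5): add — endpoints in different components.
0 1 (6): skip — 0 and 1 already connected.
3 5 (6): add — endpoints in different components.
0 4 (8): add — endpoints in different components.
2 4 (9): add — endpoints in different components.
MST edges: 1 3, 0 3, 3 5, 0 4, 2 4; total weight 1+5+6+8+9 = 29.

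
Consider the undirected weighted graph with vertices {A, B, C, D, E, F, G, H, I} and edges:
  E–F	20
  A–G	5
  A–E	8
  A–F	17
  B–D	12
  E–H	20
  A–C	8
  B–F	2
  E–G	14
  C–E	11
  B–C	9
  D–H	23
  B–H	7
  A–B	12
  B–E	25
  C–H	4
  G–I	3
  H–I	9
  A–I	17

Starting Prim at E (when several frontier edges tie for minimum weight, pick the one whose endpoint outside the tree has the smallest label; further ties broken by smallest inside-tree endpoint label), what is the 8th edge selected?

B-D

Grow the tree from E using Prim:
Step 1: cheapest edge leaving the tree is A–E (8); add A.
Step 2: cheapest edge leaving the tree is A–G (5); add G.
Step 3: cheapest edge leaving the tree is G–I (3); add I.
Step 4: cheapest edge leaving the tree is A–C (8); add C.
Step 5: cheapest edge leaving the tree is C–H (4); add H.
Step 6: cheapest edge leaving the tree is B–H (7); add B.
Step 7: cheapest edge leaving the tree is B–F (2); add F.
Step 8: cheapest edge leaving the tree is B–D (12); add D.
The 8th edge added is B–D.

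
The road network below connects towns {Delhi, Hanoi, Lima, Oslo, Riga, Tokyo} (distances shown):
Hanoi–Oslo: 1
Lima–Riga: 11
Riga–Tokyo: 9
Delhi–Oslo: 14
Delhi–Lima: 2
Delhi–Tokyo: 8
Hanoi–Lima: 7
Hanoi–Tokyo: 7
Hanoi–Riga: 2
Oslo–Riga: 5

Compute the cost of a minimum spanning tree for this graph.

19

Prim's algorithm from Delhi:
Step 1: cheapest edge leaving the tree is Delhi–Lima (2); add Lima.
Step 2: cheapest edge leaving the tree is Hanoi–Lima (7); add Hanoi.
Step 3: cheapest edge leaving the tree is Hanoi–Oslo (1); add Oslo.
Step 4: cheapest edge leaving the tree is Hanoi–Riga (2); add Riga.
Step 5: cheapest edge leaving the tree is Hanoi–Tokyo (7); add Tokyo.
MST edges: Delhi–Lima, Hanoi–Lima, Hanoi–Oslo, Hanoi–Riga, Hanoi–Tokyo; total weight 2+7+1+2+7 = 19.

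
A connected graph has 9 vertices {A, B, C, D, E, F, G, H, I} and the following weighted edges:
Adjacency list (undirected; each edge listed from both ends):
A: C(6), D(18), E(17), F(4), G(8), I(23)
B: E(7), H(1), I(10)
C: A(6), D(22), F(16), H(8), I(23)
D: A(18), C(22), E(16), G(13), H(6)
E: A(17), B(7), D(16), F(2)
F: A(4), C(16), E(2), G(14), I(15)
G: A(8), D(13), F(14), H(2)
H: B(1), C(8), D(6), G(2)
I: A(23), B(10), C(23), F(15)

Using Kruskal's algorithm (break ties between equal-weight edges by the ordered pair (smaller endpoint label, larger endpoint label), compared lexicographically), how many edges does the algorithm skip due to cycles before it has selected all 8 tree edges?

2

Kruskal: consider edges lightest-first.
B–H (1): add — endpoints in different components.
E–F (2): add — endpoints in different components.
G–H (2): add — endpoints in different components.
A–F (4): add — endpoints in different components.
A–C (6): add — endpoints in different components.
D–H (6): add — endpoints in different components.
B–E (7): add — endpoints in different components.
A–G (8): skip — A and G already connected.
C–H (8): skip — C and H already connected.
B–I (10): add — endpoints in different components.
Edges rejected before the tree was complete: 2.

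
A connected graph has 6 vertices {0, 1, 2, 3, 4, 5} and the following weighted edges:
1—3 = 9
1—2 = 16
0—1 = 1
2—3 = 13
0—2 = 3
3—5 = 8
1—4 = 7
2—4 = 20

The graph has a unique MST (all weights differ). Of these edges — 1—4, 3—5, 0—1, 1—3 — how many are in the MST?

Kruskal: consider edges lightest-first.
0—1 (1): add. Components now {0,1} {2} {3} {4} {5}
0—2 (3): add. Components now {0,1,2} {3} {4} {5}
1—4 (7): add. Components now {0,1,2,4} {3} {5}
3—5 (8): add. Components now {0,1,2,4} {3,5}
1—3 (9): add. Components now {0,1,2,3,4,5}
MST edge set: {0—1, 0—2, 1—4, 3—5, 1—3}.
Of the listed edges, {1—4, 3—5, 0—1, 1—3} are in the MST → 4.

4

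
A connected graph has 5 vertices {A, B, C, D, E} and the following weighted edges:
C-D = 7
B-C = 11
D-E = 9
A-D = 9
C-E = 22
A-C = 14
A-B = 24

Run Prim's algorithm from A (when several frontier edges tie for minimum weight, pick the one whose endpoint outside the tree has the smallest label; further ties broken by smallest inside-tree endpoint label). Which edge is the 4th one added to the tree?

B-C

Grow the tree from A using Prim:
Step 1: frontier [A-D 9, A-C 14, A-B 24] → take A-D (9); add D.
Step 2: frontier [A-C 14, A-B 24, C-D 7, D-E 9] → take C-D (7); add C.
Step 3: frontier [A-B 24, B-C 11, C-E 22, D-E 9] → take D-E (9); add E.
Step 4: frontier [A-B 24, B-C 11] → take B-C (11); add B.
The 4th edge added is B-C.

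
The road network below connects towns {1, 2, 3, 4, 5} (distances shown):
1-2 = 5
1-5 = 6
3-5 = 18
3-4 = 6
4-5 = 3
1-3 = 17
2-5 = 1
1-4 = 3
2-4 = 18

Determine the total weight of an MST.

Prim, starting at 2.
Step 1: cheapest edge leaving the tree is 2-5 (1); add 5.
Step 2: cheapest edge leaving the tree is 4-5 (3); add 4.
Step 3: cheapest edge leaving the tree is 1-4 (3); add 1.
Step 4: cheapest edge leaving the tree is 3-4 (6); add 3.
MST edges: 2-5, 4-5, 1-4, 3-4; total weight 1+3+3+6 = 13.

13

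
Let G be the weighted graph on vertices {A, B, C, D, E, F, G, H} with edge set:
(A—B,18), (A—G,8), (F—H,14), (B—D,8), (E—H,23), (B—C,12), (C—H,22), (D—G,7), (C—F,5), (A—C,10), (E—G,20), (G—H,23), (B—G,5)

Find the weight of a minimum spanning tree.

69

Prim, starting at E.
Step 1: cheapest edge leaving the tree is E—G (20); add G.
Step 2: cheapest edge leaving the tree is B—G (5); add B.
Step 3: cheapest edge leaving the tree is D—G (7); add D.
Step 4: cheapest edge leaving the tree is A—G (8); add A.
Step 5: cheapest edge leaving the tree is A—C (10); add C.
Step 6: cheapest edge leaving the tree is C—F (5); add F.
Step 7: cheapest edge leaving the tree is F—H (14); add H.
MST edges: E—G, B—G, D—G, A—G, A—C, C—F, F—H; total weight 20+5+7+8+10+5+14 = 69.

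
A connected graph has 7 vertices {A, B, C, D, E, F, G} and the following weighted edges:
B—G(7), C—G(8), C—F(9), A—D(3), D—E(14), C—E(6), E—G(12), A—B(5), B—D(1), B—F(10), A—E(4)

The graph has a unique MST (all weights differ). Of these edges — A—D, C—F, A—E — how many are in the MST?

Kruskal: consider edges lightest-first.
B—D (1): add — endpoints in different components.
A—D (3): add — endpoints in different components.
A—E (4): add — endpoints in different components.
A—B (5): skip — A and B already connected.
C—E (6): add — endpoints in different components.
B—G (7): add — endpoints in different components.
C—G (8): skip — C and G already connected.
C—F (9): add — endpoints in different components.
MST edge set: {B—D, A—D, A—E, C—E, B—G, C—F}.
Of the listed edges, {A—D, C—F, A—E} are in the MST → 3.

3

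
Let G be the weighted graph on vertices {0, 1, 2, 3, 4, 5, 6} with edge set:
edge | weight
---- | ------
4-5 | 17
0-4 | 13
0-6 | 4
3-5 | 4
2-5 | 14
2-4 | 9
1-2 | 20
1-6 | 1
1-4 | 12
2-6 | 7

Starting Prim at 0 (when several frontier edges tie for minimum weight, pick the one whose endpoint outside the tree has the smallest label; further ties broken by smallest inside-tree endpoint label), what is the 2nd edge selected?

Prim, starting at 0.
Step 1: frontier [0-6 4, 0-4 13] → take 0-6 (4); add 6.
Step 2: frontier [0-4 13, 1-6 1, 2-6 7] → take 1-6 (1); add 1.
Step 3: frontier [0-4 13, 1-4 12, 1-2 20, 2-6 7] → take 2-6 (7); add 2.
Step 4: frontier [0-4 13, 1-4 12, 2-4 9, 2-5 14] → take 2-4 (9); add 4.
Step 5: frontier [2-5 14, 4-5 17] → take 2-5 (14); add 5.
Step 6: frontier [3-5 4] → take 3-5 (4); add 3.
The 2nd edge added is 1-6.

1-6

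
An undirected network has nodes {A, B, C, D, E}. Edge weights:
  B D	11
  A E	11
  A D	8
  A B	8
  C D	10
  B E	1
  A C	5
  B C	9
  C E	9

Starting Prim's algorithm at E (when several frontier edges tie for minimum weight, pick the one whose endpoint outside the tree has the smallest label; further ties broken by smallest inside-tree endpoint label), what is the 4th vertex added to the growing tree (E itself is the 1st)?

Grow the tree from E using Prim:
Step 1: frontier [B E 1, C E 9, A E 11] → take B E (1); add B.
Step 2: frontier [A B 8, B C 9, B D 11, C E 9, A E 11] → take A B (8); add A.
Step 3: frontier [A C 5, A D 8, B C 9, B D 11, C E 9] → take A C (5); add C.
Step 4: frontier [A D 8, B D 11, C D 10] → take A D (8); add D.
Vertex order: E, B, A, C, D. The 4th vertex is C.

C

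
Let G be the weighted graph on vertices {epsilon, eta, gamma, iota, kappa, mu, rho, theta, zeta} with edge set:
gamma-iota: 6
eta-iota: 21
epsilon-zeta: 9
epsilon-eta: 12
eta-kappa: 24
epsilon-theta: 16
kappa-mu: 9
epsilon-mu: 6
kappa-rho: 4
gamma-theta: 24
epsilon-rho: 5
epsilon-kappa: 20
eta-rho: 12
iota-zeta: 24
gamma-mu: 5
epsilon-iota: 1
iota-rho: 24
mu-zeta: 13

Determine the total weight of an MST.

58

Sort edges by weight, then run Kruskal:
epsilon-iota (1): add — endpoints in different components.
kappa-rho (4): add — endpoints in different components.
epsilon-rho (5): add — endpoints in different components.
gamma-mu (5): add — endpoints in different components.
epsilon-mu (6): add — endpoints in different components.
gamma-iota (6): skip — iota and gamma already connected.
epsilon-zeta (9): add — endpoints in different components.
kappa-mu (9): skip — mu and kappa already connected.
epsilon-eta (12): add — endpoints in different components.
eta-rho (12): skip — eta and rho already connected.
mu-zeta (13): skip — mu and zeta already connected.
epsilon-theta (16): add — endpoints in different components.
MST edges: epsilon-iota, kappa-rho, epsilon-rho, gamma-mu, epsilon-mu, epsilon-zeta, epsilon-eta, epsilon-theta; total weight 1+4+5+5+6+9+12+16 = 58.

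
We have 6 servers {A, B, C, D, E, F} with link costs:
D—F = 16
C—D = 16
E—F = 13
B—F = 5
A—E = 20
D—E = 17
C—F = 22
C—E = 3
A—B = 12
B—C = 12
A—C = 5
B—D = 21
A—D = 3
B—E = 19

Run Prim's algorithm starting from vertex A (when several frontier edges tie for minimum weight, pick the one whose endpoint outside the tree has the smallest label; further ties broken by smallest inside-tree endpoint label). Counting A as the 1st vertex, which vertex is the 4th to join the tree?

E

Grow the tree from A using Prim:
Step 1: frontier [A—D 3, A—C 5, A—B 12, A—E 20] → take A—D (3); add D.
Step 2: frontier [A—C 5, A—B 12, A—E 20, C—D 16, D—F 16, D—E 17, B—D 21] → take A—C (5); add C.
Step 3: frontier [A—B 12, A—E 20, C—E 3, B—C 12, C—F 22, D—F 16, D—E 17, B—D 21] → take C—E (3); add E.
Step 4: frontier [A—B 12, B—C 12, C—F 22, D—F 16, B—D 21, E—F 13, B—E 19] → take A—B (12); add B.
Step 5: frontier [B—F 5, C—F 22, D—F 16, E—F 13] → take B—F (5); add F.
Vertex order: A, D, C, E, B, F. The 4th vertex is E.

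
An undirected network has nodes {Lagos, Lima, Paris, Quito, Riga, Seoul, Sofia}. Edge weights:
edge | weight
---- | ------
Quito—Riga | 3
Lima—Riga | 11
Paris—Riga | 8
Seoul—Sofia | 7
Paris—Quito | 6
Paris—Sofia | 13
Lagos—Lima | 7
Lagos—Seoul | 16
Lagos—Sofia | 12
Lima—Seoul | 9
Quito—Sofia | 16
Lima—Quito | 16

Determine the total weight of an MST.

43

Prim's algorithm from Paris:
Step 1: cheapest edge leaving the tree is Paris—Quito (6); add Quito.
Step 2: cheapest edge leaving the tree is Quito—Riga (3); add Riga.
Step 3: cheapest edge leaving the tree is Lima—Riga (11); add Lima.
Step 4: cheapest edge leaving the tree is Lagos—Lima (7); add Lagos.
Step 5: cheapest edge leaving the tree is Lima—Seoul (9); add Seoul.
Step 6: cheapest edge leaving the tree is Seoul—Sofia (7); add Sofia.
MST edges: Paris—Quito, Quito—Riga, Lima—Riga, Lagos—Lima, Lima—Seoul, Seoul—Sofia; total weight 6+3+11+7+9+7 = 43.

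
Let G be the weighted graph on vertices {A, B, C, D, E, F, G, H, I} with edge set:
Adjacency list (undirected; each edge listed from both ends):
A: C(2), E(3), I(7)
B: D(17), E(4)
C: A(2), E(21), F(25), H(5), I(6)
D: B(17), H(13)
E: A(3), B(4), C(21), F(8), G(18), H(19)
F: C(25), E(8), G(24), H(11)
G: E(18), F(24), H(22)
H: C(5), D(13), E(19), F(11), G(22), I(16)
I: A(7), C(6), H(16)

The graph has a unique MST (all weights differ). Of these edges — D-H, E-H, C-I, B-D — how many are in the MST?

2

Kruskal's algorithm — process edges by increasing weight (ties by edge label):
A-C (2): add — endpoints in different components.
A-E (3): add — endpoints in different components.
B-E (4): add — endpoints in different components.
C-H (5): add — endpoints in different components.
C-I (6): add — endpoints in different components.
A-I (7): skip — A and I already connected.
E-F (8): add — endpoints in different components.
F-H (11): skip — F and H already connected.
D-H (13): add — endpoints in different components.
H-I (16): skip — H and I already connected.
B-D (17): skip — B and D already connected.
E-G (18): add — endpoints in different components.
MST edge set: {A-C, A-E, B-E, C-H, C-I, E-F, D-H, E-G}.
Of the listed edges, {D-H, C-I} are in the MST → 2.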